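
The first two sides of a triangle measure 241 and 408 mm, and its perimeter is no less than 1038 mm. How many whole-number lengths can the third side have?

260

Triangle inequality: 167 < x < 649. Perimeter ≥ 1038 gives x ≥ 1038 − 241 − 408 = 389.
So 389 ≤ x < 649; integers 389 through 648: 260 values.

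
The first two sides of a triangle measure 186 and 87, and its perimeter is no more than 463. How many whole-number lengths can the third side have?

91

Triangle inequality: 99 < x < 273. Perimeter ≤ 463 gives x ≤ 463 − 186 − 87 = 190.
So 99 < x ≤ 190; integers 100 through 190: 91 values.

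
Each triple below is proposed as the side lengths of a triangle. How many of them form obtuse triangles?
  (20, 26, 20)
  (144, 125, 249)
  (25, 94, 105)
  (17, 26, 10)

3

(20,26,20): 20²+20² = 800 > 676 = 26² → acute
(144,125,249): 125²+144² = 36361 < 62001 = 249² → obtuse
(25,94,105): 25²+94² = 9461 < 11025 = 105² → obtuse
(17,26,10): 10²+17² = 389 < 676 = 26² → obtuse
3 of the 4 are obtuse.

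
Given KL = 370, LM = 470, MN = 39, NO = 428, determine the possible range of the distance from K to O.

The maximum is all hops collinear in one direction: 370 + 470 + 39 + 428 = 1307.
The longest hop is 470; the others sum to 837. Since 470 ≤ 837, the path can fold back on itself completely, so the minimum distance is 0.

0 ≤ KO ≤ 1307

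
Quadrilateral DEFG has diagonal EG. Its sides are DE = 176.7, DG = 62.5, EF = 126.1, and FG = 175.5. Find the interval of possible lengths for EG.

114.2 < EG < 239.2

From triangle DEG: |176.7 − 62.5| < EG < 176.7 + 62.5, i.e. 114.2 < EG < 239.2.
From triangle FEG: 49.4 < EG < 301.6.
Both must hold, so EG lies in the intersection.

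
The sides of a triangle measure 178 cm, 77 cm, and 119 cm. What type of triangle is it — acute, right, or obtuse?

obtuse

Compare the square of the longest side to the sum of squares of the other two: 77² + 119² = 20090 < 31684 = 178².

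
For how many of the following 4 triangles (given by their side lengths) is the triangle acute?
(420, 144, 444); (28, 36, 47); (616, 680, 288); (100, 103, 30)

(420,144,444): 144²+420² = 197136 = 444² → right
(28,36,47): 28²+36² = 2080 < 2209 = 47² → obtuse
(616,680,288): 288²+616² = 462400 = 680² → right
(100,103,30): 30²+100² = 10900 > 10609 = 103² → acute
1 of the 4 is acute.

1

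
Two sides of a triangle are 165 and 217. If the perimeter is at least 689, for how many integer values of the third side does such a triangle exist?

Triangle inequality: 52 < x < 382. Perimeter ≥ 689 gives x ≥ 689 − 165 − 217 = 307.
So 307 ≤ x < 382; integers 307 through 381: 75 values.

75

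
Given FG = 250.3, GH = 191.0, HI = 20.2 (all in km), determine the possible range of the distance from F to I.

The maximum is all hops collinear in one direction: 250.3 + 191.0 + 20.2 = 461.5.
The longest hop is 250.3; the others sum to 211.2. Folding the others back against it leaves at least 250.3 − 211.2 = 39.1.

39.1 ≤ FI ≤ 461.5 km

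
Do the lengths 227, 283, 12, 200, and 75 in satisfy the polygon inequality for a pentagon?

Yes

A pentagon exists iff every side is shorter than the sum of the others — equivalently, the longest side is less than the sum of the rest.
Longest side 283 < 514 (sum of the remaining 4), so yes.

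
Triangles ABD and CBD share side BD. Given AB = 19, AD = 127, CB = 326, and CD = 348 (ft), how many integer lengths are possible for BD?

37

From triangle ABD: 108 < BD < 146.
From triangle CBD: 22 < BD < 674.
Intersection: 108 < BD < 146, so integers 109 through 145: 37 values.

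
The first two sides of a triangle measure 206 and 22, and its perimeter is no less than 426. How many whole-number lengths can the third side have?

Triangle inequality: 184 < x < 228. Perimeter ≥ 426 gives x ≥ 426 − 206 − 22 = 198.
So 198 ≤ x < 228; integers 198 through 227: 30 values.

30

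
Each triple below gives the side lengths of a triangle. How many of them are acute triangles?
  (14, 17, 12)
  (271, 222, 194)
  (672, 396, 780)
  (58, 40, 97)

2

(14,17,12): 12²+14² = 340 > 289 = 17² → acute
(271,222,194): 194²+222² = 86920 > 73441 = 271² → acute
(672,396,780): 396²+672² = 608400 = 780² → right
(58,40,97): 40²+58² = 4964 < 9409 = 97² → obtuse
2 of the 4 are acute.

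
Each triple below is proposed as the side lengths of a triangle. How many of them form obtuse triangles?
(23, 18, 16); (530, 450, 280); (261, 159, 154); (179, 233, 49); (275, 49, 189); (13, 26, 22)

2

(23,18,16): 16²+18² = 580 > 529 = 23² → acute
(530,450,280): 280²+450² = 280900 = 530² → right
(261,159,154): 154²+159² = 48997 < 68121 = 261² → obtuse
(179,233,49): 49+179 ≤ 233, not a triangle
(275,49,189): 49+189 ≤ 275, not a triangle
(13,26,22): 13²+22² = 653 < 676 = 26² → obtuse
2 of the 6 are obtuse.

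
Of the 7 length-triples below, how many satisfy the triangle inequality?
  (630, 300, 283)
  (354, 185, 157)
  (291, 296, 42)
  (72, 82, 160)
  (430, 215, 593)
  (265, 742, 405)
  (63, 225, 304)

2

(283,300,630): 283+300 ≤ 630 → not valid
(157,185,354): 157+185 ≤ 354 → not valid
(42,291,296): 42+291 > 296 → valid
(72,82,160): 72+82 ≤ 160 → not valid
(215,430,593): 215+430 > 593 → valid
(265,405,742): 265+405 ≤ 742 → not valid
(63,225,304): 63+225 ≤ 304 → not valid
2 of the 7 triples form a triangle.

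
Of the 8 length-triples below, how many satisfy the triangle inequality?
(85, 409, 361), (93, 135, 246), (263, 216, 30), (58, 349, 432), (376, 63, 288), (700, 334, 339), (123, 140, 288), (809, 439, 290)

(85,361,409): 85+361 > 409 → valid
(93,135,246): 93+135 ≤ 246 → not valid
(30,216,263): 30+216 ≤ 263 → not valid
(58,349,432): 58+349 ≤ 432 → not valid
(63,288,376): 63+288 ≤ 376 → not valid
(334,339,700): 334+339 ≤ 700 → not valid
(123,140,288): 123+140 ≤ 288 → not valid
(290,439,809): 290+439 ≤ 809 → not valid
1 of the 8 triples forms a triangle.

1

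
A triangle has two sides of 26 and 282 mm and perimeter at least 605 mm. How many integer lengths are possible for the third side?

Triangle inequality: 256 < x < 308. Perimeter ≥ 605 gives x ≥ 605 − 26 − 282 = 297.
So 297 ≤ x < 308; integers 297 through 307: 11 values.

11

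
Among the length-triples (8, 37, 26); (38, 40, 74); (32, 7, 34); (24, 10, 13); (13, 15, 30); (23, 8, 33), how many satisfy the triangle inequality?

(8,26,37): 8+26 ≤ 37 → not valid
(38,40,74): 38+40 > 74 → valid
(7,32,34): 7+32 > 34 → valid
(10,13,24): 10+13 ≤ 24 → not valid
(13,15,30): 13+15 ≤ 30 → not valid
(8,23,33): 8+23 ≤ 33 → not valid
2 of the 6 triples form a triangle.

2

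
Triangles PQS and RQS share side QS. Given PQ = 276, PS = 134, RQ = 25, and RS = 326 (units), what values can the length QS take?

From triangle PQS: |276 − 134| < QS < 276 + 134, i.e. 142 < QS < 410.
From triangle RQS: 301 < QS < 351.
Both must hold, so QS lies in the intersection.

301 < QS < 351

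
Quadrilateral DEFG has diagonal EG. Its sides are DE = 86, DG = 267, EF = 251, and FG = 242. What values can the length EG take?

181 < EG < 353

From triangle DEG: |86 − 267| < EG < 86 + 267, i.e. 181 < EG < 353.
From triangle FEG: 9 < EG < 493.
Both must hold, so EG lies in the intersection.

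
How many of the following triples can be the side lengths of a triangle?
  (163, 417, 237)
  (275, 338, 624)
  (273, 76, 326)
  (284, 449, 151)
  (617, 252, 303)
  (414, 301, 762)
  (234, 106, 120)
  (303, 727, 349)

1

(163,237,417): 163+237 ≤ 417 → not valid
(275,338,624): 275+338 ≤ 624 → not valid
(76,273,326): 76+273 > 326 → valid
(151,284,449): 151+284 ≤ 449 → not valid
(252,303,617): 252+303 ≤ 617 → not valid
(301,414,762): 301+414 ≤ 762 → not valid
(106,120,234): 106+120 ≤ 234 → not valid
(303,349,727): 303+349 ≤ 727 → not valid
1 of the 8 triples forms a triangle.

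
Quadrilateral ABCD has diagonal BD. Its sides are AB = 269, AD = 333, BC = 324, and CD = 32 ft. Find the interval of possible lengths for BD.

292 < BD < 356

From triangle ABD: |269 − 333| < BD < 269 + 333, i.e. 64 < BD < 602.
From triangle CBD: 292 < BD < 356.
Both must hold, so BD lies in the intersection.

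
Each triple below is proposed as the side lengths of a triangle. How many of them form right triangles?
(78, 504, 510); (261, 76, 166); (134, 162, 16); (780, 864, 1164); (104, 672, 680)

3

(78,504,510): 78²+504² = 260100 = 510² → right
(261,76,166): 76+166 ≤ 261, not a triangle
(134,162,16): 16+134 ≤ 162, not a triangle
(780,864,1164): 780²+864² = 1354896 = 1164² → right
(104,672,680): 104²+672² = 462400 = 680² → right
3 of the 5 are right.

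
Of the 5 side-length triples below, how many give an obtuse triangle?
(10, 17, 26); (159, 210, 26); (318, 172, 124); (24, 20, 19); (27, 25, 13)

1

(10,17,26): 10²+17² = 389 < 676 = 26² → obtuse
(159,210,26): 26+159 ≤ 210, not a triangle
(318,172,124): 124+172 ≤ 318, not a triangle
(24,20,19): 19²+20² = 761 > 576 = 24² → acute
(27,25,13): 13²+25² = 794 > 729 = 27² → acute
1 of the 5 is obtuse.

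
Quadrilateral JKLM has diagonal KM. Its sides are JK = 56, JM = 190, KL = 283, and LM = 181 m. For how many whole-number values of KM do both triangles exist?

111

From triangle JKM: 134 < KM < 246.
From triangle LKM: 102 < KM < 464.
Intersection: 134 < KM < 246, so integers 135 through 245: 111 values.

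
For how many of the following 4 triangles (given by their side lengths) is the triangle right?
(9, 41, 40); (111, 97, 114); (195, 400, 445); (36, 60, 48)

3

(9,41,40): 9²+40² = 1681 = 41² → right
(111,97,114): 97²+111² = 21730 > 12996 = 114² → acute
(195,400,445): 195²+400² = 198025 = 445² → right
(36,60,48): 36²+48² = 3600 = 60² → right
3 of the 4 are right.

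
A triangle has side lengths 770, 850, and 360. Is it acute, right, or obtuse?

Compare the square of the longest side to the sum of squares of the other two: 360² + 770² = 722500 = 850².

right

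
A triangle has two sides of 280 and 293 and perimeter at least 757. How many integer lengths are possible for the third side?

389

Triangle inequality: 13 < x < 573. Perimeter ≥ 757 gives x ≥ 757 − 280 − 293 = 184.
So 184 ≤ x < 573; integers 184 through 572: 389 values.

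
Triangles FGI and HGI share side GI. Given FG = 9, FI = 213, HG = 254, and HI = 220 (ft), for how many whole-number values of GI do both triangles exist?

From triangle FGI: 204 < GI < 222.
From triangle HGI: 34 < GI < 474.
Intersection: 204 < GI < 222, so integers 205 through 221: 17 values.

17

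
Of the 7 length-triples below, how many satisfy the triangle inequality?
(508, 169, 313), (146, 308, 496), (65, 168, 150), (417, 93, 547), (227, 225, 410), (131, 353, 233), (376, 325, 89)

4

(169,313,508): 169+313 ≤ 508 → not valid
(146,308,496): 146+308 ≤ 496 → not valid
(65,150,168): 65+150 > 168 → valid
(93,417,547): 93+417 ≤ 547 → not valid
(225,227,410): 225+227 > 410 → valid
(131,233,353): 131+233 > 353 → valid
(89,325,376): 89+325 > 376 → valid
4 of the 7 triples form a triangle.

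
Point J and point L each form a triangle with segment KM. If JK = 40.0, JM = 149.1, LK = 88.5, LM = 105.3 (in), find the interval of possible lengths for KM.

109.1 < KM < 189.1

From triangle JKM: |40.0 − 149.1| < KM < 40.0 + 149.1, i.e. 109.1 < KM < 189.1.
From triangle LKM: 16.8 < KM < 193.8.
Both must hold, so KM lies in the intersection.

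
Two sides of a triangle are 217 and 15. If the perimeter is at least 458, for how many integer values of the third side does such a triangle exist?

6

Triangle inequality: 202 < x < 232. Perimeter ≥ 458 gives x ≥ 458 − 217 − 15 = 226.
So 226 ≤ x < 232; integers 226 through 231: 6 values.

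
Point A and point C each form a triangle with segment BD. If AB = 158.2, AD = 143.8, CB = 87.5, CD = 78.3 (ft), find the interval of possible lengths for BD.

From triangle ABD: |158.2 − 143.8| < BD < 158.2 + 143.8, i.e. 14.4 < BD < 302.0.
From triangle CBD: 9.2 < BD < 165.8.
Both must hold, so BD lies in the intersection.

14.4 < BD < 165.8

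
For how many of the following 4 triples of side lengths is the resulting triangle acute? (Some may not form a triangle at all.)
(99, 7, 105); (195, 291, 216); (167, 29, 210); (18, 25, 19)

1

(99,7,105): 7²+99² = 9850 < 11025 = 105² → obtuse
(195,291,216): 195²+216² = 84681 = 291² → right
(167,29,210): 29+167 ≤ 210, not a triangle
(18,25,19): 18²+19² = 685 > 625 = 25² → acute
1 of the 4 is acute.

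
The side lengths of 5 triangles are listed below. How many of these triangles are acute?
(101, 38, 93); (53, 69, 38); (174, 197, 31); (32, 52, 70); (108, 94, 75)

1

(101,38,93): 38²+93² = 10093 < 10201 = 101² → obtuse
(53,69,38): 38²+53² = 4253 < 4761 = 69² → obtuse
(174,197,31): 31²+174² = 31237 < 38809 = 197² → obtuse
(32,52,70): 32²+52² = 3728 < 4900 = 70² → obtuse
(108,94,75): 75²+94² = 14461 > 11664 = 108² → acute
1 of the 5 is acute.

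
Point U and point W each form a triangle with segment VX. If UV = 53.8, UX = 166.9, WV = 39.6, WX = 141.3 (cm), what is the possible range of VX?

From triangle UVX: |53.8 − 166.9| < VX < 53.8 + 166.9, i.e. 113.1 < VX < 220.7.
From triangle WVX: 101.7 < VX < 180.9.
Both must hold, so VX lies in the intersection.

113.1 < VX < 180.9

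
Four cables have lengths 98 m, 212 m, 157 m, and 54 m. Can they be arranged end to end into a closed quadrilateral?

Yes

A quadrilateral exists iff every side is shorter than the sum of the others — equivalently, the longest side is less than the sum of the rest.
Longest side 212 < 309 (sum of the remaining 3), so yes.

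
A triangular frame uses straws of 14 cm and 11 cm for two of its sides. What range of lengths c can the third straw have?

3 < c < 25

By the triangle inequality, c must be less than 14 + 11 = 25 and greater than |14 − 11| = 3.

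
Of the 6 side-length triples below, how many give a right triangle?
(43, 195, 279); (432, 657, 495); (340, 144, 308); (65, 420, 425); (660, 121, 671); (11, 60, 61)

(43,195,279): 43+195 ≤ 279, not a triangle
(432,657,495): 432²+495² = 431649 = 657² → right
(340,144,308): 144²+308² = 115600 = 340² → right
(65,420,425): 65²+420² = 180625 = 425² → right
(660,121,671): 121²+660² = 450241 = 671² → right
(11,60,61): 11²+60² = 3721 = 61² → right
5 of the 6 are right.

5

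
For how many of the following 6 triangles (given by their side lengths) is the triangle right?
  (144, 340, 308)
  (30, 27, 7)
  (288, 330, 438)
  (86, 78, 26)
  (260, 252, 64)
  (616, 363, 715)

(144,340,308): 144²+308² = 115600 = 340² → right
(30,27,7): 7²+27² = 778 < 900 = 30² → obtuse
(288,330,438): 288²+330² = 191844 = 438² → right
(86,78,26): 26²+78² = 6760 < 7396 = 86² → obtuse
(260,252,64): 64²+252² = 67600 = 260² → right
(616,363,715): 363²+616² = 511225 = 715² → right
4 of the 6 are right.

4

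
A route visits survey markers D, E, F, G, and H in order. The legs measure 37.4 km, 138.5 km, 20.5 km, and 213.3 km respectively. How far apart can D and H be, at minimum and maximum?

The maximum is all hops collinear in one direction: 37.4 + 138.5 + 20.5 + 213.3 = 409.7.
The longest hop is 213.3; the others sum to 196.4. Folding the others back against it leaves at least 213.3 − 196.4 = 16.9.

16.9 ≤ DH ≤ 409.7 km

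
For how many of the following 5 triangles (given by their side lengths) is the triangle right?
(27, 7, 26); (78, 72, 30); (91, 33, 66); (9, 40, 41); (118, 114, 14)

2

(27,7,26): 7²+26² = 725 < 729 = 27² → obtuse
(78,72,30): 30²+72² = 6084 = 78² → right
(91,33,66): 33²+66² = 5445 < 8281 = 91² → obtuse
(9,40,41): 9²+40² = 1681 = 41² → right
(118,114,14): 14²+114² = 13192 < 13924 = 118² → obtuse
2 of the 5 are right.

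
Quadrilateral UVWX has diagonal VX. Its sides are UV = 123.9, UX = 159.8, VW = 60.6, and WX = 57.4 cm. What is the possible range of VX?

From triangle UVX: |123.9 − 159.8| < VX < 123.9 + 159.8, i.e. 35.9 < VX < 283.7.
From triangle WVX: 3.2 < VX < 118.0.
Both must hold, so VX lies in the intersection.

35.9 < VX < 118.0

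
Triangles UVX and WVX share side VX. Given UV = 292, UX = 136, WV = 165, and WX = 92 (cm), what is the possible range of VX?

From triangle UVX: |292 − 136| < VX < 292 + 136, i.e. 156 < VX < 428.
From triangle WVX: 73 < VX < 257.
Both must hold, so VX lies in the intersection.

156 < VX < 257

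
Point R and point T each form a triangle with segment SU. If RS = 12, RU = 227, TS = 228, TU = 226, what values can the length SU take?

From triangle RSU: |12 − 227| < SU < 12 + 227, i.e. 215 < SU < 239.
From triangle TSU: 2 < SU < 454.
Both must hold, so SU lies in the intersection.

215 < SU < 239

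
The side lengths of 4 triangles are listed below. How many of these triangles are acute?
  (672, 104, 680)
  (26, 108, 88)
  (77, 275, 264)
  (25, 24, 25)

1

(672,104,680): 104²+672² = 462400 = 680² → right
(26,108,88): 26²+88² = 8420 < 11664 = 108² → obtuse
(77,275,264): 77²+264² = 75625 = 275² → right
(25,24,25): 24²+25² = 1201 > 625 = 25² → acute
1 of the 4 is acute.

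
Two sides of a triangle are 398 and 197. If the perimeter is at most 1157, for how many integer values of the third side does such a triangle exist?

361

Triangle inequality: 201 < x < 595. Perimeter ≤ 1157 gives x ≤ 1157 − 398 − 197 = 562.
So 201 < x ≤ 562; integers 202 through 562: 361 values.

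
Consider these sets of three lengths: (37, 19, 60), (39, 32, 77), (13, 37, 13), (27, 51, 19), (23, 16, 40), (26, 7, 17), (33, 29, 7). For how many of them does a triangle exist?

(19,37,60): 19+37 ≤ 60 → not valid
(32,39,77): 32+39 ≤ 77 → not valid
(13,13,37): 13+13 ≤ 37 → not valid
(19,27,51): 19+27 ≤ 51 → not valid
(16,23,40): 16+23 ≤ 40 → not valid
(7,17,26): 7+17 ≤ 26 → not valid
(7,29,33): 7+29 > 33 → valid
1 of the 7 triples forms a triangle.

1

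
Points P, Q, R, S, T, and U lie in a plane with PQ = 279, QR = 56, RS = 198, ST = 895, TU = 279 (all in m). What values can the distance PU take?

83 ≤ PU ≤ 1707 m

The maximum is all hops collinear in one direction: 279 + 56 + 198 + 895 + 279 = 1707.
The longest hop is 895; the others sum to 812. Folding the others back against it leaves at least 895 − 812 = 83.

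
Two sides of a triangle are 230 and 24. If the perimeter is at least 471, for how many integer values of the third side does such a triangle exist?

Triangle inequality: 206 < x < 254. Perimeter ≥ 471 gives x ≥ 471 − 230 − 24 = 217.
So 217 ≤ x < 254; integers 217 through 253: 37 values.

37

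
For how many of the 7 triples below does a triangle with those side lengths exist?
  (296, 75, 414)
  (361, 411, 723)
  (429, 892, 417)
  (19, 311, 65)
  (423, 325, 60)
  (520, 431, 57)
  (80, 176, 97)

(75,296,414): 75+296 ≤ 414 → not valid
(361,411,723): 361+411 > 723 → valid
(417,429,892): 417+429 ≤ 892 → not valid
(19,65,311): 19+65 ≤ 311 → not valid
(60,325,423): 60+325 ≤ 423 → not valid
(57,431,520): 57+431 ≤ 520 → not valid
(80,97,176): 80+97 > 176 → valid
2 of the 7 triples form a triangle.

2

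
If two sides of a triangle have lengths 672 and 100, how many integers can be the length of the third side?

199

The third side lies in the open interval (572, 772).
Integers from 573 to 771 inclusive: 771 − 573 + 1 = 199.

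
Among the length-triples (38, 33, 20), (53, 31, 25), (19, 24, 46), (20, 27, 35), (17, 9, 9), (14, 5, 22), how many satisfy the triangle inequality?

(20,33,38): 20+33 > 38 → valid
(25,31,53): 25+31 > 53 → valid
(19,24,46): 19+24 ≤ 46 → not valid
(20,27,35): 20+27 > 35 → valid
(9,9,17): 9+9 > 17 → valid
(5,14,22): 5+14 ≤ 22 → not valid
4 of the 6 triples form a triangle.

4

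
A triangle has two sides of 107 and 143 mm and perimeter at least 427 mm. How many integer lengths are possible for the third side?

73

Triangle inequality: 36 < x < 250. Perimeter ≥ 427 gives x ≥ 427 − 107 − 143 = 177.
So 177 ≤ x < 250; integers 177 through 249: 73 values.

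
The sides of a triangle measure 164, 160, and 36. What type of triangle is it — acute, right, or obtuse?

Compare the square of the longest side to the sum of squares of the other two: 36² + 160² = 26896 = 164².

right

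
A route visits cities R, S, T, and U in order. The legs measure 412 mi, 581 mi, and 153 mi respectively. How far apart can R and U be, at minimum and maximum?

16 ≤ RU ≤ 1146 mi

The maximum is all hops collinear in one direction: 412 + 581 + 153 = 1146.
The longest hop is 581; the others sum to 565. Folding the others back against it leaves at least 581 − 565 = 16.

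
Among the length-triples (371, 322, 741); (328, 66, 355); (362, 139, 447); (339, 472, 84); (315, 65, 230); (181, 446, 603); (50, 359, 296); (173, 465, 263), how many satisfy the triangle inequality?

3

(322,371,741): 322+371 ≤ 741 → not valid
(66,328,355): 66+328 > 355 → valid
(139,362,447): 139+362 > 447 → valid
(84,339,472): 84+339 ≤ 472 → not valid
(65,230,315): 65+230 ≤ 315 → not valid
(181,446,603): 181+446 > 603 → valid
(50,296,359): 50+296 ≤ 359 → not valid
(173,263,465): 173+263 ≤ 465 → not valid
3 of the 8 triples form a triangle.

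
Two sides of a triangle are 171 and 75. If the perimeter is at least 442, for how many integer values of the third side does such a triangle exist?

50

Triangle inequality: 96 < x < 246. Perimeter ≥ 442 gives x ≥ 442 − 171 − 75 = 196.
So 196 ≤ x < 246; integers 196 through 245: 50 values.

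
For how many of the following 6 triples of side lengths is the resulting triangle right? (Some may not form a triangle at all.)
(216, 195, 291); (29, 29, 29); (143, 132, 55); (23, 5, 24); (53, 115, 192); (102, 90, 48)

(216,195,291): 195²+216² = 84681 = 291² → right
(29,29,29): 29²+29² = 1682 > 841 = 29² → acute
(143,132,55): 55²+132² = 20449 = 143² → right
(23,5,24): 5²+23² = 554 < 576 = 24² → obtuse
(53,115,192): 53+115 ≤ 192, not a triangle
(102,90,48): 48²+90² = 10404 = 102² → right
3 of the 6 are right.

3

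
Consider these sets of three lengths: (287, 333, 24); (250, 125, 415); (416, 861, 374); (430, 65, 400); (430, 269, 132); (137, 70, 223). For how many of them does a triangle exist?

(24,287,333): 24+287 ≤ 333 → not valid
(125,250,415): 125+250 ≤ 415 → not valid
(374,416,861): 374+416 ≤ 861 → not valid
(65,400,430): 65+400 > 430 → valid
(132,269,430): 132+269 ≤ 430 → not valid
(70,137,223): 70+137 ≤ 223 → not valid
1 of the 6 triples forms a triangle.

1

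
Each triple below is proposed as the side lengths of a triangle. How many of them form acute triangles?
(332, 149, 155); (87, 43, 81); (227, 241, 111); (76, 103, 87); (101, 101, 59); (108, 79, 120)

(332,149,155): 149+155 ≤ 332, not a triangle
(87,43,81): 43²+81² = 8410 > 7569 = 87² → acute
(227,241,111): 111²+227² = 63850 > 58081 = 241² → acute
(76,103,87): 76²+87² = 13345 > 10609 = 103² → acute
(101,101,59): 59²+101² = 13682 > 10201 = 101² → acute
(108,79,120): 79²+108² = 17905 > 14400 = 120² → acute
5 of the 6 are acute.

5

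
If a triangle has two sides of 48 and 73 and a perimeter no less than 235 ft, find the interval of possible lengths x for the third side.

Triangle inequality alone gives 25 < x < 121.
The perimeter condition gives x ≥ 235 − 48 − 73 = 114.
Intersecting the two: 114 ≤ x < 121.

114 ≤ x < 121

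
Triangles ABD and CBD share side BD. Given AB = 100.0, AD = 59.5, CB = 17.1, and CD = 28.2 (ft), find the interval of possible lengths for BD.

From triangle ABD: |100.0 − 59.5| < BD < 100.0 + 59.5, i.e. 40.5 < BD < 159.5.
From triangle CBD: 11.1 < BD < 45.3.
Both must hold, so BD lies in the intersection.

40.5 < BD < 45.3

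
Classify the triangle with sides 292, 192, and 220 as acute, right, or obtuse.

right

Compare the square of the longest side to the sum of squares of the other two: 192² + 220² = 85264 = 292².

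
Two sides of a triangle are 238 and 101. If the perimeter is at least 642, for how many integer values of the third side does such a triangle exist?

Triangle inequality: 137 < x < 339. Perimeter ≥ 642 gives x ≥ 642 − 238 − 101 = 303.
So 303 ≤ x < 339; integers 303 through 338: 36 values.

36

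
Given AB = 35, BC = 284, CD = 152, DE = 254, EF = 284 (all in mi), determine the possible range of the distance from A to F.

The maximum is all hops collinear in one direction: 35 + 284 + 152 + 254 + 284 = 1009.
The longest hop is 284; the others sum to 725. Since 284 ≤ 725, the path can fold back on itself completely, so the minimum distance is 0.

0 ≤ AF ≤ 1009 mi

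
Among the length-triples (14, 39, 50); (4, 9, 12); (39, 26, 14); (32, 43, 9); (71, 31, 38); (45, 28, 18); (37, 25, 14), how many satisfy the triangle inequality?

(14,39,50): 14+39 > 50 → valid
(4,9,12): 4+9 > 12 → valid
(14,26,39): 14+26 > 39 → valid
(9,32,43): 9+32 ≤ 43 → not valid
(31,38,71): 31+38 ≤ 71 → not valid
(18,28,45): 18+28 > 45 → valid
(14,25,37): 14+25 > 37 → valid
5 of the 7 triples form a triangle.

5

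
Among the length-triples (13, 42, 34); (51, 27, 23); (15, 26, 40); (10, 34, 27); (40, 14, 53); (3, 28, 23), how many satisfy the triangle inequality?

4

(13,34,42): 13+34 > 42 → valid
(23,27,51): 23+27 ≤ 51 → not valid
(15,26,40): 15+26 > 40 → valid
(10,27,34): 10+27 > 34 → valid
(14,40,53): 14+40 > 53 → valid
(3,23,28): 3+23 ≤ 28 → not valid
4 of the 6 triples form a triangle.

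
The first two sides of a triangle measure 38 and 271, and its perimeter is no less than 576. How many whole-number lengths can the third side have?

42

Triangle inequality: 233 < x < 309. Perimeter ≥ 576 gives x ≥ 576 − 38 − 271 = 267.
So 267 ≤ x < 309; integers 267 through 308: 42 values.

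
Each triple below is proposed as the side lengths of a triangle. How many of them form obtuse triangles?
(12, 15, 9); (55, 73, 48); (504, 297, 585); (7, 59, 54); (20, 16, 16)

1

(12,15,9): 9²+12² = 225 = 15² → right
(55,73,48): 48²+55² = 5329 = 73² → right
(504,297,585): 297²+504² = 342225 = 585² → right
(7,59,54): 7²+54² = 2965 < 3481 = 59² → obtuse
(20,16,16): 16²+16² = 512 > 400 = 20² → acute
1 of the 5 is obtuse.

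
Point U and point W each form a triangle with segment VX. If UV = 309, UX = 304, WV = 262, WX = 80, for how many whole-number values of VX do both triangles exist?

From triangle UVX: 5 < VX < 613.
From triangle WVX: 182 < VX < 342.
Intersection: 182 < VX < 342, so integers 183 through 341: 159 values.

159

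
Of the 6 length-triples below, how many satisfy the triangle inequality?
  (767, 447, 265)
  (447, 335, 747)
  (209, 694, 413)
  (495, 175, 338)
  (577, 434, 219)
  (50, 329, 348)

(265,447,767): 265+447 ≤ 767 → not valid
(335,447,747): 335+447 > 747 → valid
(209,413,694): 209+413 ≤ 694 → not valid
(175,338,495): 175+338 > 495 → valid
(219,434,577): 219+434 > 577 → valid
(50,329,348): 50+329 > 348 → valid
4 of the 6 triples form a triangle.

4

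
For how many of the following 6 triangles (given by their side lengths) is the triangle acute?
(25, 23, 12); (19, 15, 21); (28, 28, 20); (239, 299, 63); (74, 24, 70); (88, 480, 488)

3

(25,23,12): 12²+23² = 673 > 625 = 25² → acute
(19,15,21): 15²+19² = 586 > 441 = 21² → acute
(28,28,20): 20²+28² = 1184 > 784 = 28² → acute
(239,299,63): 63²+239² = 61090 < 89401 = 299² → obtuse
(74,24,70): 24²+70² = 5476 = 74² → right
(88,480,488): 88²+480² = 238144 = 488² → right
3 of the 6 are acute.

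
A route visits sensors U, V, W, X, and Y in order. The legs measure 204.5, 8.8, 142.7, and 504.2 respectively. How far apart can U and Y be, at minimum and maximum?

148.2 ≤ UY ≤ 860.2

The maximum is all hops collinear in one direction: 204.5 + 8.8 + 142.7 + 504.2 = 860.2.
The longest hop is 504.2; the others sum to 356.0. Folding the others back against it leaves at least 504.2 − 356.0 = 148.2.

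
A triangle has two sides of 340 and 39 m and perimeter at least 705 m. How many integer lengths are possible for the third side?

Triangle inequality: 301 < x < 379. Perimeter ≥ 705 gives x ≥ 705 − 340 − 39 = 326.
So 326 ≤ x < 379; integers 326 through 378: 53 values.

53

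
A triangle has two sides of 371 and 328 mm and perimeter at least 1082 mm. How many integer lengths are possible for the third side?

Triangle inequality: 43 < x < 699. Perimeter ≥ 1082 gives x ≥ 1082 − 371 − 328 = 383.
So 383 ≤ x < 699; integers 383 through 698: 316 values.

316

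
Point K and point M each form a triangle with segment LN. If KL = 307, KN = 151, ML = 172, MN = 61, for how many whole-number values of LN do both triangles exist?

76

From triangle KLN: 156 < LN < 458.
From triangle MLN: 111 < LN < 233.
Intersection: 156 < LN < 233, so integers 157 through 232: 76 values.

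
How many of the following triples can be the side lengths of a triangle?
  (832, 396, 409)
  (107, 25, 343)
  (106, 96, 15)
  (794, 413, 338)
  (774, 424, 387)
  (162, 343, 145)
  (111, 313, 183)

2

(396,409,832): 396+409 ≤ 832 → not valid
(25,107,343): 25+107 ≤ 343 → not valid
(15,96,106): 15+96 > 106 → valid
(338,413,794): 338+413 ≤ 794 → not valid
(387,424,774): 387+424 > 774 → valid
(145,162,343): 145+162 ≤ 343 → not valid
(111,183,313): 111+183 ≤ 313 → not valid
2 of the 7 triples form a triangle.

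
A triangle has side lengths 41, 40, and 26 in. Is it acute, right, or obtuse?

acute

Compare the square of the longest side to the sum of squares of the other two: 26² + 40² = 2276 > 1681 = 41².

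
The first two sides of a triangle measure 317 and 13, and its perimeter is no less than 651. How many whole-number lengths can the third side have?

Triangle inequality: 304 < x < 330. Perimeter ≥ 651 gives x ≥ 651 − 317 − 13 = 321.
So 321 ≤ x < 330; integers 321 through 329: 9 values.

9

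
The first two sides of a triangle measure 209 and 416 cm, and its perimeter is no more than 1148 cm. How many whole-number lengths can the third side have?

316

Triangle inequality: 207 < x < 625. Perimeter ≤ 1148 gives x ≤ 1148 − 209 − 416 = 523.
So 207 < x ≤ 523; integers 208 through 523: 316 values.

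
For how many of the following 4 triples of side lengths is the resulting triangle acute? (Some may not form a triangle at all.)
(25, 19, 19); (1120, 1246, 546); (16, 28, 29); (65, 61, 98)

2

(25,19,19): 19²+19² = 722 > 625 = 25² → acute
(1120,1246,546): 546²+1120² = 1552516 = 1246² → right
(16,28,29): 16²+28² = 1040 > 841 = 29² → acute
(65,61,98): 61²+65² = 7946 < 9604 = 98² → obtuse
2 of the 4 are acute.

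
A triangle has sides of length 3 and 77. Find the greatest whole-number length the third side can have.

79

The third side must be strictly less than 3 + 77 = 80.
The largest integer below 80 is 79.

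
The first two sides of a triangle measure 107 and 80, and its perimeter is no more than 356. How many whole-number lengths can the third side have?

142

Triangle inequality: 27 < x < 187. Perimeter ≤ 356 gives x ≤ 356 − 107 − 80 = 169.
So 27 < x ≤ 169; integers 28 through 169: 142 values.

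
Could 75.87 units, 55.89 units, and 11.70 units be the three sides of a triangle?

The longest side is 75.87, but the other two sum to only 67.59.
67.59 < 75.87, so the triangle inequality fails.

No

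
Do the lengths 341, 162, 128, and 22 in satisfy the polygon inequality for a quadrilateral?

For a quadrilateral, each side must be shorter than the sum of the others.
Here the longest side is 341, but the remaining 3 sides sum to only 312.

No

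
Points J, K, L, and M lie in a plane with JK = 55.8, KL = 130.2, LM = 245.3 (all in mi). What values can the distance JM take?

The maximum is all hops collinear in one direction: 55.8 + 130.2 + 245.3 = 431.3.
The longest hop is 245.3; the others sum to 186.0. Folding the others back against it leaves at least 245.3 − 186.0 = 59.3.

59.3 ≤ JM ≤ 431.3 mi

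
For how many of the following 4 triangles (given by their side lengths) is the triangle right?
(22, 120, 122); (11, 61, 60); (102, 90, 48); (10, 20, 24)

(22,120,122): 22²+120² = 14884 = 122² → right
(11,61,60): 11²+60² = 3721 = 61² → right
(102,90,48): 48²+90² = 10404 = 102² → right
(10,20,24): 10²+20² = 500 < 576 = 24² → obtuse
3 of the 4 are right.

3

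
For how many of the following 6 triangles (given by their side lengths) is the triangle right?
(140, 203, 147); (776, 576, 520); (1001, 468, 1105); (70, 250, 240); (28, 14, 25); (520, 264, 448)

5

(140,203,147): 140²+147² = 41209 = 203² → right
(776,576,520): 520²+576² = 602176 = 776² → right
(1001,468,1105): 468²+1001² = 1221025 = 1105² → right
(70,250,240): 70²+240² = 62500 = 250² → right
(28,14,25): 14²+25² = 821 > 784 = 28² → acute
(520,264,448): 264²+448² = 270400 = 520² → right
5 of the 6 are right.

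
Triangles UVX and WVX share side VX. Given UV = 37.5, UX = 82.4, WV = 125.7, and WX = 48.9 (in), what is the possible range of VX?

From triangle UVX: |37.5 − 82.4| < VX < 37.5 + 82.4, i.e. 44.9 < VX < 119.9.
From triangle WVX: 76.8 < VX < 174.6.
Both must hold, so VX lies in the intersection.

76.8 < VX < 119.9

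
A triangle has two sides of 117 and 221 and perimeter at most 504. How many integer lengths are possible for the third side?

62

Triangle inequality: 104 < x < 338. Perimeter ≤ 504 gives x ≤ 504 − 117 − 221 = 166.
So 104 < x ≤ 166; integers 105 through 166: 62 values.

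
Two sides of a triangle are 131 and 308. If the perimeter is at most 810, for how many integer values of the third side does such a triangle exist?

194

Triangle inequality: 177 < x < 439. Perimeter ≤ 810 gives x ≤ 810 − 131 − 308 = 371.
So 177 < x ≤ 371; integers 178 through 371: 194 values.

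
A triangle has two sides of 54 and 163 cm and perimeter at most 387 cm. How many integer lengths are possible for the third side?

61

Triangle inequality: 109 < x < 217. Perimeter ≤ 387 gives x ≤ 387 − 54 − 163 = 170.
So 109 < x ≤ 170; integers 110 through 170: 61 values.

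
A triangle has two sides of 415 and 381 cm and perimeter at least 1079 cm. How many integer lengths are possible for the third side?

Triangle inequality: 34 < x < 796. Perimeter ≥ 1079 gives x ≥ 1079 − 415 − 381 = 283.
So 283 ≤ x < 796; integers 283 through 795: 513 values.

513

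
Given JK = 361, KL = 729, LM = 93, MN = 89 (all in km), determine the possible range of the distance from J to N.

186 ≤ JN ≤ 1272 km

The maximum is all hops collinear in one direction: 361 + 729 + 93 + 89 = 1272.
The longest hop is 729; the others sum to 543. Folding the others back against it leaves at least 729 − 543 = 186.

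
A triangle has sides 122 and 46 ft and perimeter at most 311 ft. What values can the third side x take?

76 < x ≤ 143

Triangle inequality alone gives 76 < x < 168.
The perimeter condition gives x ≤ 311 − 122 − 46 = 143.
Intersecting the two: 76 < x ≤ 143.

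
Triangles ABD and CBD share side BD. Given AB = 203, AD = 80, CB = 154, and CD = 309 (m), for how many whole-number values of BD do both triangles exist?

127

From triangle ABD: 123 < BD < 283.
From triangle CBD: 155 < BD < 463.
Intersection: 155 < BD < 283, so integers 156 through 282: 127 values.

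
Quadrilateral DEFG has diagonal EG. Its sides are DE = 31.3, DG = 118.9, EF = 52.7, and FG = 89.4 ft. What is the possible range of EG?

From triangle DEG: |31.3 − 118.9| < EG < 31.3 + 118.9, i.e. 87.6 < EG < 150.2.
From triangle FEG: 36.7 < EG < 142.1.
Both must hold, so EG lies in the intersection.

87.6 < EG < 142.1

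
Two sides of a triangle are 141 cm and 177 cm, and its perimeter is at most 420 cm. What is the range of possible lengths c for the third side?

36 < c ≤ 102

Triangle inequality alone gives 36 < c < 318.
The perimeter condition gives c ≤ 420 − 141 − 177 = 102.
Intersecting the two: 36 < c ≤ 102.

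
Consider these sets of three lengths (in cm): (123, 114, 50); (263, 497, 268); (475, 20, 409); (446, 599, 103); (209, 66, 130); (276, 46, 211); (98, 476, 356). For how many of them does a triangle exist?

2

(50,114,123): 50+114 > 123 → valid
(263,268,497): 263+268 > 497 → valid
(20,409,475): 20+409 ≤ 475 → not valid
(103,446,599): 103+446 ≤ 599 → not valid
(66,130,209): 66+130 ≤ 209 → not valid
(46,211,276): 46+211 ≤ 276 → not valid
(98,356,476): 98+356 ≤ 476 → not valid
2 of the 7 triples form a triangle.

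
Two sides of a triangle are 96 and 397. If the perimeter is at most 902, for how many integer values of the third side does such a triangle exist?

108

Triangle inequality: 301 < x < 493. Perimeter ≤ 902 gives x ≤ 902 − 96 − 397 = 409.
So 301 < x ≤ 409; integers 302 through 409: 108 values.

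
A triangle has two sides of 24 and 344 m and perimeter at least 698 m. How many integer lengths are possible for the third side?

Triangle inequality: 320 < x < 368. Perimeter ≥ 698 gives x ≥ 698 − 24 − 344 = 330.
So 330 ≤ x < 368; integers 330 through 367: 38 values.

38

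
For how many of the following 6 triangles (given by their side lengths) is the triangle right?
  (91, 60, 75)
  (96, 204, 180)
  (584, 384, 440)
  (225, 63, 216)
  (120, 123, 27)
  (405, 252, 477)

5

(91,60,75): 60²+75² = 9225 > 8281 = 91² → acute
(96,204,180): 96²+180² = 41616 = 204² → right
(584,384,440): 384²+440² = 341056 = 584² → right
(225,63,216): 63²+216² = 50625 = 225² → right
(120,123,27): 27²+120² = 15129 = 123² → right
(405,252,477): 252²+405² = 227529 = 477² → right
5 of the 6 are right.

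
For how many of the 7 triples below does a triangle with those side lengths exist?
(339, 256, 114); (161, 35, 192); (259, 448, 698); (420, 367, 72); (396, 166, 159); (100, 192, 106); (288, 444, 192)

6

(114,256,339): 114+256 > 339 → valid
(35,161,192): 35+161 > 192 → valid
(259,448,698): 259+448 > 698 → valid
(72,367,420): 72+367 > 420 → valid
(159,166,396): 159+166 ≤ 396 → not valid
(100,106,192): 100+106 > 192 → valid
(192,288,444): 192+288 > 444 → valid
6 of the 7 triples form a triangle.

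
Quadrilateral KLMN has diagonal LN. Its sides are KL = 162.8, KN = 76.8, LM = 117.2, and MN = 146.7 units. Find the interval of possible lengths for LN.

86.0 < LN < 239.6

From triangle KLN: |162.8 − 76.8| < LN < 162.8 + 76.8, i.e. 86.0 < LN < 239.6.
From triangle MLN: 29.5 < LN < 263.9.
Both must hold, so LN lies in the intersection.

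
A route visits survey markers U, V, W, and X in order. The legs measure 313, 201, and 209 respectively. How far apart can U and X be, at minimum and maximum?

0 ≤ UX ≤ 723

The maximum is all hops collinear in one direction: 313 + 201 + 209 = 723.
The longest hop is 313; the others sum to 410. Since 313 ≤ 410, the path can fold back on itself completely, so the minimum distance is 0.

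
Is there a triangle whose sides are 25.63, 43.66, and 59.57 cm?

Yes

The longest side is 59.57, and the other two sum to 69.29.
Since 69.29 > 59.57, the triangle inequality holds.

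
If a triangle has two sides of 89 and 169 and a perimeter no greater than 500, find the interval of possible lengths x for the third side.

Triangle inequality alone gives 80 < x < 258.
The perimeter condition gives x ≤ 500 − 89 − 169 = 242.
Intersecting the two: 80 < x ≤ 242.

80 < x ≤ 242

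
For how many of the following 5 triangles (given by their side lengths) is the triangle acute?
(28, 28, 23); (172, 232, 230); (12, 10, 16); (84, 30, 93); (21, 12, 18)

(28,28,23): 23²+28² = 1313 > 784 = 28² → acute
(172,232,230): 172²+230² = 82484 > 53824 = 232² → acute
(12,10,16): 10²+12² = 244 < 256 = 16² → obtuse
(84,30,93): 30²+84² = 7956 < 8649 = 93² → obtuse
(21,12,18): 12²+18² = 468 > 441 = 21² → acute
3 of the 5 are acute.

3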